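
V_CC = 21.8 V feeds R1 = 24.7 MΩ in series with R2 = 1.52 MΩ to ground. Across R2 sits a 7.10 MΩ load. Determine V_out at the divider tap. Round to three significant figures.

R2 ‖ R_L = (1.52 × 7.10)/(1.52 + 7.10) = 1.252 MΩ.
Voltage divider with the loaded lower leg: V_out = 21.8 × 1.252/(24.7 + 1.252) = 21.8 × 0.04824 = 1.052 V.

V_out ≈ 1.05 V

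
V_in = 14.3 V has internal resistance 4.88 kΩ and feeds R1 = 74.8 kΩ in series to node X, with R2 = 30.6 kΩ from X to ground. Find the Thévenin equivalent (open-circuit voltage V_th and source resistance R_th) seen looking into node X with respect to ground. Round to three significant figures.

R1' = 4.88 + 74.8 = 79.68 kΩ (source resistance + R1).
With X open, the divider is unloaded: V_th = 14.3 × 30.6/110.3 = 3.968 V.
Looking into X with the source shorted: R_th = R1'·R2/(R1'+R2) = 79.68 × 30.6/110.3 = 22.11 kΩ.

V_th ≈ 3.97 V, R_th ≈ 22.1 kΩ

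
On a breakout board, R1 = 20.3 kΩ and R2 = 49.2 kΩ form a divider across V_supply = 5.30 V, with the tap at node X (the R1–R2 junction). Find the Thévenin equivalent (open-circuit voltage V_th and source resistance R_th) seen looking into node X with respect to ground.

Open-circuit (no load on X): V_th = V_supply · R2/(R1 + R2) = 5.30 × 49.2/(20.30 + 49.2) = 3.752 V.
With V_supply suppressed (replaced by a short), R_th = R1 ‖ R2 = (20.30 × 49.2)/(20.30 + 49.2) = 14.37 kΩ.

V_th ≈ 3.75 V, R_th ≈ 14.4 kΩ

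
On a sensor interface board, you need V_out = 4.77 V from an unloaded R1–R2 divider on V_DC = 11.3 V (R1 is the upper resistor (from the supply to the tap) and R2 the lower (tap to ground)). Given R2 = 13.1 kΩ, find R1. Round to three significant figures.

Required fraction k = V_out/V_DC = 0.4221.
Rearranging, R1 = R2·(1−k)/k = 13.1 × 1.369 = 17.93 kΩ.

R1 ≈ 17.9 kΩ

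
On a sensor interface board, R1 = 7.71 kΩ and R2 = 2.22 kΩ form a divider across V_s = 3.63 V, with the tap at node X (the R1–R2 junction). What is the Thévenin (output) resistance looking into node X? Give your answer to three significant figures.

Zeroing V_s shorts the top of R1 to ground, so R_th = R1 ‖ R2 = 1.724 kΩ.

R_th ≈ 1.72 kΩ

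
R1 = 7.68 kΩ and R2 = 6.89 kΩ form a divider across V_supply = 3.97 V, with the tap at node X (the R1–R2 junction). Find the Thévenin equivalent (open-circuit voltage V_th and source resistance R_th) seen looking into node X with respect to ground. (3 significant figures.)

V_th ≈ 1.88 V, R_th ≈ 3.63 kΩ

Open-circuit (no load on X): V_th = V_supply · R2/(R1 + R2) = 3.97 × 6.89/(7.680 + 6.89) = 1.877 V.
Looking into X with the source shorted: R_th = R1·R2/(R1+R2) = 7.680 × 6.89/14.57 = 3.632 kΩ.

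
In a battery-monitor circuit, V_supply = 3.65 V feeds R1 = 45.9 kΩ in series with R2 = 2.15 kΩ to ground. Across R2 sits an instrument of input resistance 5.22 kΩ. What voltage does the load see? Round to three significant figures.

The load sits in parallel with R2, giving an effective lower resistance R2' = R2·R_L/(R2+R_L) = 1.523 kΩ.
Now apply the divider: V_out = 3.65 × 0.03211 = 0.1172 V.

V_out ≈ 0.117 V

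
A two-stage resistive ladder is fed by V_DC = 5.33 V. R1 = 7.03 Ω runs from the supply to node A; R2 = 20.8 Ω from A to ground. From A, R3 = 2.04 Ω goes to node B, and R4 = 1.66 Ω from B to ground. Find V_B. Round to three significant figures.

V_B ≈ 0.739 V

The second stage (R3 + R4 = 3.700 Ω) loads node A in parallel with R2.
Effective lower resistance at A: R2 ‖ 3.700 = 3.141 Ω.
First divider: V_A = V_DC · 3.141/(7.03 + 3.141) = 1.646 V.
Stage 2 is unloaded, so V_B = V_A · R4/(R3+R4) = 1.646 × 1.66/3.700 = 0.7385 V.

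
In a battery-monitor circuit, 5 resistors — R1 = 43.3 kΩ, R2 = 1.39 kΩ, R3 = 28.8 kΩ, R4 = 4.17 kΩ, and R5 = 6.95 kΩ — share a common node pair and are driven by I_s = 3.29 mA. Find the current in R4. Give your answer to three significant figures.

ΣG = 1/43.3 + 1/1.39 + 1/28.8 + 1/4.17 + 1/6.95 = 1.161.
Current divider: I(R4) = I_s · G_k/ΣG = 3.29 × (0.2398/1.161) = 3.29 × 0.2066 = 0.6796 mA.

I ≈ 0.680 mA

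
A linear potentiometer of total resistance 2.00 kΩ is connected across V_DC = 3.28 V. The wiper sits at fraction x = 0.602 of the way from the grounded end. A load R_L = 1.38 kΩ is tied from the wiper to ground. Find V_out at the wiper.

Lower segment x·R_p = 1.204 kΩ; upper segment (1−x)·R_p = 0.7960 kΩ.
Lower segment in parallel with the load: 1.204 ‖ 1.38 = 0.6430 kΩ.
V_out = 3.28 × 0.6430/(0.7960 + 0.6430) = 1.466 V.

V_out ≈ 1.47 V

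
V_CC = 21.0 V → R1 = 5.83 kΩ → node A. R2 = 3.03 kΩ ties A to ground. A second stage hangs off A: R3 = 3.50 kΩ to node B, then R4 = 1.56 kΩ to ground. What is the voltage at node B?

V_B ≈ 1.59 V

The second stage (R3 + R4 = 5.060 kΩ) loads node A in parallel with R2.
R2 ‖ (R3+R4) = 1.895 kΩ.
First divider: V_A = V_CC · 1.895/(5.83 + 1.895) = 5.152 V.
Then the unloaded second divider: V_B = V_A × R4/(R3+R4) = 5.152 × 0.3083 = 1.588 V.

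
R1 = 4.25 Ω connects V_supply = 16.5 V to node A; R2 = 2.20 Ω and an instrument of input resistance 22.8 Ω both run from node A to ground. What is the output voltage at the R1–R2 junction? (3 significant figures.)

V_out ≈ 5.29 V

The load sits in parallel with R2, giving an effective lower resistance R2' = R2·R_L/(R2+R_L) = 2.006 Ω.
Now apply the divider: V_out = 16.5 × 0.3207 = 5.291 V.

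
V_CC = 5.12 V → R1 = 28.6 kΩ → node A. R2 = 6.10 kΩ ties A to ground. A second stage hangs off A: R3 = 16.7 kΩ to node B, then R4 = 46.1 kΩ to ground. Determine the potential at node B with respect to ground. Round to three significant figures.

V_B ≈ 0.612 V

Looking into the second stage from A: R3 + R4 = 62.80 kΩ appears in parallel with R2.
R2 ‖ (R3+R4) = 5.560 kΩ.
So V_A = 5.12 × 0.1628 = 0.8333 V.
V_B = V_A × 0.7341 = 0.6117 V.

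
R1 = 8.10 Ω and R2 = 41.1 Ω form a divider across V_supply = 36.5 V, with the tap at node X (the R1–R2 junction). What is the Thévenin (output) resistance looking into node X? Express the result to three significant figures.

R_th ≈ 6.77 Ω

Looking into X with the source shorted: R_th = R1·R2/(R1+R2) = 8.100 × 41.1/49.20 = 6.766 Ω.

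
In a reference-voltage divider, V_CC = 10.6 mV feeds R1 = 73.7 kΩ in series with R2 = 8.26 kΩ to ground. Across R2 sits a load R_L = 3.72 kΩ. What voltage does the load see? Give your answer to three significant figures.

V_out ≈ 0.356 mV

R2 ‖ R_L = (8.26 × 3.72)/(8.26 + 3.72) = 2.565 kΩ.
Then V_out = V_CC · R2'/(R1 + R2') = 10.6 × 2.565/76.26 = 0.3565 mV.
(Unloaded it would be 1.07 mV; the load pulls it down.)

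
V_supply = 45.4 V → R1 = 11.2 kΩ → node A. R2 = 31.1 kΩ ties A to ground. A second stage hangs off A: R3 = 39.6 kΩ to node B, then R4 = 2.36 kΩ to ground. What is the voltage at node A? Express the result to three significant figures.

V_A ≈ 27.9 V

Looking into the second stage from A: R3 + R4 = 41.96 kΩ appears in parallel with R2.
R2 ‖ (R3+R4) = 17.86 kΩ.
V_A = 45.4 × 17.86/(11.2 + 17.86) = 27.90 V.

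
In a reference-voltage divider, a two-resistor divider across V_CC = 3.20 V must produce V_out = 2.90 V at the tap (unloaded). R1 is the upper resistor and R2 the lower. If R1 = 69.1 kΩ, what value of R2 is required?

Required fraction k = V_out/V_CC = 0.9062.
Rearranging, R2 = R1·k/(1−k) = 69.1 × 9.667 = 668.0 kΩ.

R2 ≈ 668 kΩ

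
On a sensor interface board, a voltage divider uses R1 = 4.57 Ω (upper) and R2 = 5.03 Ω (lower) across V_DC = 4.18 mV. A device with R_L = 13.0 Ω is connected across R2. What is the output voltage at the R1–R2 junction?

R2 ‖ R_L = (5.03 × 13.0)/(5.03 + 13.0) = 3.627 Ω.
Then V_out = V_DC · R2'/(R1 + R2') = 4.18 × 3.627/8.197 = 1.849 mV.

V_out ≈ 1.85 mV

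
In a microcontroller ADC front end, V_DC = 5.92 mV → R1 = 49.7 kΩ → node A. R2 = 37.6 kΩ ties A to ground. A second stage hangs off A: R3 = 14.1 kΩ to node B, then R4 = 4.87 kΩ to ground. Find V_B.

Looking into the second stage from A: R3 + R4 = 18.97 kΩ appears in parallel with R2.
Effective lower resistance at A: R2 ‖ 18.97 = 12.61 kΩ.
So V_A = 5.92 × 0.2024 = 1.198 mV.
Then the unloaded second divider: V_B = V_A × R4/(R3+R4) = 1.198 × 0.2567 = 0.3075 mV.

V_B ≈ 0.308 mV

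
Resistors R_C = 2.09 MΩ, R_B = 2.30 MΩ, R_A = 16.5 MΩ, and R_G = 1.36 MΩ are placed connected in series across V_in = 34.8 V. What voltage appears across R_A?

Total series resistance ΣR = 2.09 + 2.30 + 16.5 + 1.36 = 22.25 MΩ.
Voltage divider: V = V_in · (16.50 / 22.25) = 34.8 × 0.7416 = 25.81 V.

V ≈ 25.8 V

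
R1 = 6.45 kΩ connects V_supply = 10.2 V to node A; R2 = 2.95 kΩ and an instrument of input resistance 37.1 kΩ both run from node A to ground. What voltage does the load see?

V_out ≈ 3.04 V

First combine the lower leg with the load: R2 ‖ R_L = 2.733 kΩ.
Then V_out = V_supply · R2'/(R1 + R2') = 10.2 × 2.733/9.183 = 3.035 V.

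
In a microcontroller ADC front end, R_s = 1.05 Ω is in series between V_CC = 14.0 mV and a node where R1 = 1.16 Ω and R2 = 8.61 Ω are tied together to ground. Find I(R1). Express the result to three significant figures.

I ≈ 5.95 mA

Combine the parallel branches: R_p = (1/1.16 + 1/8.61)⁻¹ = 1.022 Ω.
V_A by voltage divider: V_A = 14.0 × 1.022/(1.05 + 1.022) = 6.906 mV.
I(R1) = V_A / R1 = 6.906/1.16 = 5.954 mA.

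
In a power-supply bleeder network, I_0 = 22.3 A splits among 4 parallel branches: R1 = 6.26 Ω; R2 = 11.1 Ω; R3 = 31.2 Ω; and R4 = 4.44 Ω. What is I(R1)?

I ≈ 7.02 A

Total conductance ΣG = 1/6.26 + 1/11.1 + 1/31.2 + 1/4.44 = 0.5071 (units of 1/Ω).
By the current-divider rule, I = I_0 · G_k/ΣG = 22.3 × 0.3150 = 7.025 A.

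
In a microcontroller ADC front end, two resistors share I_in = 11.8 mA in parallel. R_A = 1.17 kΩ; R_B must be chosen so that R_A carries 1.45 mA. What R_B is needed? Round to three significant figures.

The fraction through R_A equals R_B/(R_A+R_B).
With f = 0.1229, R_B = R_A · f/(1−f) = 1.17 × 0.1401 = 0.1639 kΩ.

R_B ≈ 0.164 kΩ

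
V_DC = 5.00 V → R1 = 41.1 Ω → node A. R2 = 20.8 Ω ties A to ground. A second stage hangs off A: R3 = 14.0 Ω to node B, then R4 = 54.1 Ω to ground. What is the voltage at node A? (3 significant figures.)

V_A ≈ 1.40 V

The second stage (R3 + R4 = 68.10 Ω) loads node A in parallel with R2.
Effective lower resistance at A: R2 ‖ 68.10 = 15.93 Ω.
V_A = 5.00 × 15.93/(41.1 + 15.93) = 1.397 V.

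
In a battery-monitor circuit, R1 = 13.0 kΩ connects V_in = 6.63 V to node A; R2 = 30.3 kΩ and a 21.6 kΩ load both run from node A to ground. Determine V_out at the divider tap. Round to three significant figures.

V_out ≈ 3.26 V

The load sits in parallel with R2, giving an effective lower resistance R2' = R2·R_L/(R2+R_L) = 12.61 kΩ.
Now apply the divider: V_out = 6.63 × 0.4924 = 3.265 V.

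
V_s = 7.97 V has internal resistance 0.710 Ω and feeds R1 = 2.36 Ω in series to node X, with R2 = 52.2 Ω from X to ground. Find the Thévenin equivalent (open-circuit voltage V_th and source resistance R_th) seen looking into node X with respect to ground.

V_th ≈ 7.53 V, R_th ≈ 2.90 Ω

R1' = 0.710 + 2.36 = 3.070 Ω (source resistance + R1).
With X open, the divider is unloaded: V_th = 7.97 × 52.2/55.27 = 7.527 V.
With V_s suppressed (replaced by a short), R_th = R1' ‖ R2 = (3.070 × 52.2)/(3.070 + 52.2) = 2.899 Ω.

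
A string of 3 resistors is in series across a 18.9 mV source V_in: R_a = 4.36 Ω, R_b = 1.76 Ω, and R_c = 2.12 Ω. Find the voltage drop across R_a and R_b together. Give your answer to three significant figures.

Total series resistance ΣR = 4.36 + 1.76 + 2.12 = 8.240 Ω.
R_{R_a..R_b} = 4.36 + 1.76 = 6.120 Ω.
V = V_in · R/ΣR = 18.9 × 0.7427 = 14.04 mV.

V ≈ 14.0 mV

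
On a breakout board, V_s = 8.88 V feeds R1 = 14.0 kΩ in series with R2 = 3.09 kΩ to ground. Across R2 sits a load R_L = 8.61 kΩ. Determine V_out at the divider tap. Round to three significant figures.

R2 ‖ R_L = (3.09 × 8.61)/(3.09 + 8.61) = 2.274 kΩ.
Now apply the divider: V_out = 8.88 × 0.1397 = 1.241 V.
(Unloaded it would be 1.61 V; the load pulls it down.)

V_out ≈ 1.24 V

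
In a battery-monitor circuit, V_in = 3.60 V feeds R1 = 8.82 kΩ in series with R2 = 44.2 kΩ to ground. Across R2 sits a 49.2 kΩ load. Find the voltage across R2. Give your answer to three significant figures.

First combine the lower leg with the load: R2 ‖ R_L = 23.28 kΩ.
Now apply the divider: V_out = 3.60 × 0.7253 = 2.611 V.
(Unloaded it would be 3.00 V; the load pulls it down.)

V_out ≈ 2.61 V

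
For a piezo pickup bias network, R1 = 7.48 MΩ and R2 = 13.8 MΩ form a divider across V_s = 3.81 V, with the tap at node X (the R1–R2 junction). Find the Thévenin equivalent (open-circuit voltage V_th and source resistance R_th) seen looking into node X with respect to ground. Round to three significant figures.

V_th ≈ 2.47 V, R_th ≈ 4.85 MΩ

With X open, the divider is unloaded: V_th = 3.81 × 13.8/21.28 = 2.471 V.
With V_s suppressed (replaced by a short), R_th = R1 ‖ R2 = (7.480 × 13.8)/(7.480 + 13.8) = 4.851 MΩ.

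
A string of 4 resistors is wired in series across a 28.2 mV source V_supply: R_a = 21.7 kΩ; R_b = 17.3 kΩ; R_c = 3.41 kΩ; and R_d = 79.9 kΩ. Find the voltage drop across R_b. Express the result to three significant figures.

V ≈ 3.99 mV

Series total: ΣR = 21.7 + 17.3 + 3.41 + 79.9 = 122.3 kΩ.
Voltage divider: V = V_supply · (17.30 / 122.3) = 28.2 × 0.1414 = 3.989 mV.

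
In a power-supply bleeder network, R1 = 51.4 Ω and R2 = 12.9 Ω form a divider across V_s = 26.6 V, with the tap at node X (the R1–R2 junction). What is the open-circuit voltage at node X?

Open-circuit (no load on X): V_th = V_s · R2/(R1 + R2) = 26.6 × 12.9/(51.40 + 12.9) = 5.337 V.

V_th ≈ 5.34 V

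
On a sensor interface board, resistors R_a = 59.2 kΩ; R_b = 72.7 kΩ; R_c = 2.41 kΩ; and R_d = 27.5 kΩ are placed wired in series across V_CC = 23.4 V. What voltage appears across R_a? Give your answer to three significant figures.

V ≈ 8.56 V

Total series resistance ΣR = 59.2 + 72.7 + 2.41 + 27.5 = 161.8 kΩ.
V = V_CC · R/ΣR = 23.4 × 0.3659 = 8.561 V.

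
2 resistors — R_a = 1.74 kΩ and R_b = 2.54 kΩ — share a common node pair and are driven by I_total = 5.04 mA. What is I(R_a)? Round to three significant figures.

I ≈ 2.99 mA

Two-branch current divider: I_k = I_total · R_other/(R_1 + R_2).
I(R_a) = 5.04 × 2.54/(1.74 + 2.54) = 5.04 × 0.5935 = 2.991 mA.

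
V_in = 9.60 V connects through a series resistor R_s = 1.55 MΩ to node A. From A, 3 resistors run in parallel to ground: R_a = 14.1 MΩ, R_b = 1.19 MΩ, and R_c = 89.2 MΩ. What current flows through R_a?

I ≈ 0.280 µA

Equivalent of the parallel group: R_p = 1.084 MΩ.
V_A = 9.60 × 1.084/2.634 = 3.951 V.
Branch current I = V_A/R_a = 3.951/14.1 = 0.2802 µA.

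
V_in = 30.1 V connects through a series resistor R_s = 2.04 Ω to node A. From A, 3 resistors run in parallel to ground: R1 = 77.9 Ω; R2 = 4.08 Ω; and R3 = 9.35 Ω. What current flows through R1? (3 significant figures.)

I ≈ 0.222 A

Combine the parallel branches: R_p = (1/77.9 + 1/4.08 + 1/9.35)⁻¹ = 2.741 Ω.
V_A by voltage divider: V_A = 30.1 × 2.741/(2.04 + 2.741) = 17.26 V.
Branch current I = V_A/R1 = 17.26/77.9 = 0.2215 A.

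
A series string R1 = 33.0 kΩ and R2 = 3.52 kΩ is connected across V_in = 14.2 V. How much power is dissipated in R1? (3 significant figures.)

ΣR = 36.52 kΩ → I = 14.2/36.52 = 0.3888 mA.
P(R1) = I²·R1 = (0.3888)² × 33.0 = 4.989 mW.

P ≈ 4.99 mW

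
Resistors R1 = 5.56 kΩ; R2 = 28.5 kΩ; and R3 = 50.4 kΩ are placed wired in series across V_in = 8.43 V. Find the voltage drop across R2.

Series total: ΣR = 5.56 + 28.5 + 50.4 = 84.46 kΩ.
By the voltage-divider rule, V = 8.43 × 28.50/84.46 = 2.845 V.

V ≈ 2.84 V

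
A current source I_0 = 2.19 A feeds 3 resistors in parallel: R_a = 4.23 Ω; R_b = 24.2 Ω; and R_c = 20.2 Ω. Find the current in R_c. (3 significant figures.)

Total conductance ΣG = 1/4.23 + 1/24.2 + 1/20.2 = 0.3272 (units of 1/Ω).
By the current-divider rule, I = I_0 · G_k/ΣG = 2.19 × 0.1513 = 0.3313 A.

I ≈ 0.331 A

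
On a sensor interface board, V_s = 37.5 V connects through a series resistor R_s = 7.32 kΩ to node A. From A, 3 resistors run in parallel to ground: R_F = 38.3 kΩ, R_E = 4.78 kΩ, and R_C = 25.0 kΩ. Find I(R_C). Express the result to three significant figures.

Combine the parallel branches: R_p = (1/38.3 + 1/4.78 + 1/25.0)⁻¹ = 3.632 kΩ.
V_A by voltage divider: V_A = 37.5 × 3.632/(7.32 + 3.632) = 12.44 V.
Branch current I = V_A/R_C = 12.44/25.0 = 0.4975 mA.

I ≈ 0.497 mA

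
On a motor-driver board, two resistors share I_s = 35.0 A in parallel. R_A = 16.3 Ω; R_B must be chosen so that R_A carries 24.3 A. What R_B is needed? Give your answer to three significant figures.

The fraction through R_A equals R_B/(R_A+R_B).
With f = 0.6943, R_B = R_A · f/(1−f) = 16.3 × 2.271 = 37.02 Ω.

R_B ≈ 37.0 Ω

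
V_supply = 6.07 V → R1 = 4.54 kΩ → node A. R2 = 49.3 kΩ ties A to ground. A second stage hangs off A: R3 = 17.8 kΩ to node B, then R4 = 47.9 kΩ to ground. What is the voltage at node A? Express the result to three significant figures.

Looking into the second stage from A: R3 + R4 = 65.70 kΩ appears in parallel with R2.
R2 ‖ (R3+R4) = 28.17 kΩ.
First divider: V_A = V_supply · 28.17/(4.54 + 28.17) = 5.227 V.

V_A ≈ 5.23 V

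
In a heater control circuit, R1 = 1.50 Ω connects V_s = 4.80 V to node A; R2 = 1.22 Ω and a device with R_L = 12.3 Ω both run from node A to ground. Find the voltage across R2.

R2 ‖ R_L = (1.22 × 12.3)/(1.22 + 12.3) = 1.110 Ω.
Now apply the divider: V_out = 4.80 × 0.4253 = 2.041 V.
(Unloaded it would be 2.15 V; the load pulls it down.)

V_out ≈ 2.04 V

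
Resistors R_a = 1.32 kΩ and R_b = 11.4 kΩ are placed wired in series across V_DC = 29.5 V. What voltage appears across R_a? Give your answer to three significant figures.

V ≈ 3.06 V

Series total: ΣR = 1.32 + 11.4 = 12.72 kΩ.
V = V_DC · R/ΣR = 29.5 × 0.1038 = 3.061 V.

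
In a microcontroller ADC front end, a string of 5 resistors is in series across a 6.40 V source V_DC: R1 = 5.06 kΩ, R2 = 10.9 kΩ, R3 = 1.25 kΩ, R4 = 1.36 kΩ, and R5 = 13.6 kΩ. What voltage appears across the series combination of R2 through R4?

ΣR = 5.06 + 10.9 + 1.25 + 1.36 + 13.6 = 32.17 kΩ.
R_{R2..R4} = 10.9 + 1.25 + 1.36 = 13.51 kΩ.
By the voltage-divider rule, V = 6.40 × 13.51/32.17 = 2.688 V.

V ≈ 2.69 V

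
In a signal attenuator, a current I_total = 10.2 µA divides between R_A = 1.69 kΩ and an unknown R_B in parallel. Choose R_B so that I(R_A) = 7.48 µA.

Two-branch current divider: I_A = I_total · R_B/(R_A + R_B).
7.48/10.2 = R_B/(R_A + R_B) → R_B = R_A · (0.7333)/(1 − 0.7333) = 1.69 × 2.750 = 4.648 kΩ.

R_B ≈ 4.65 kΩ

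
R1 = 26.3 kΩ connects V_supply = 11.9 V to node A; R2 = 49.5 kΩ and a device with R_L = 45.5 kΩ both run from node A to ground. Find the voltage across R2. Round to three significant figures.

V_out ≈ 5.64 V

R2 ‖ R_L = (49.5 × 45.5)/(49.5 + 45.5) = 23.71 kΩ.
Then V_out = V_supply · R2'/(R1 + R2') = 11.9 × 23.71/50.01 = 5.642 V.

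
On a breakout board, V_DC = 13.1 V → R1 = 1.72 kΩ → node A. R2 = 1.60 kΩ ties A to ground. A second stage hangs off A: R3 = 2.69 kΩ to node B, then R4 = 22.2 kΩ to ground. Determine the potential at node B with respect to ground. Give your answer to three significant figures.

V_B ≈ 5.45 V

Node A sees R2 in parallel with the series input of stage 2, R3 + R4 = 24.89 kΩ.
R2 ‖ (R3+R4) = 1.503 kΩ.
So V_A = 13.1 × 0.4664 = 6.110 V.
Stage 2 is unloaded, so V_B = V_A · R4/(R3+R4) = 6.110 × 22.2/24.89 = 5.449 V.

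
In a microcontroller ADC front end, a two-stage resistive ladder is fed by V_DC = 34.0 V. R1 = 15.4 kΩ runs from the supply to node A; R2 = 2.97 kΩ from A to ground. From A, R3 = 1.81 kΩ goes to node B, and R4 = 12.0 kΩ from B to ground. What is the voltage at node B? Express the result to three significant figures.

V_B ≈ 4.05 V

Looking into the second stage from A: R3 + R4 = 13.81 kΩ appears in parallel with R2.
R2 ‖ (R3+R4) = 2.444 kΩ.
First divider: V_A = V_DC · 2.444/(15.4 + 2.444) = 4.657 V.
Stage 2 is unloaded, so V_B = V_A · R4/(R3+R4) = 4.657 × 12.0/13.81 = 4.047 V.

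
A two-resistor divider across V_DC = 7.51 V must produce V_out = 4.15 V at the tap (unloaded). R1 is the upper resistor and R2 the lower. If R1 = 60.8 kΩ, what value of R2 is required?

The divider ratio is R2/(R1+R2) = 4.15/7.51 = 0.5526.
R2 = R1 · 0.5526/(1 − 0.5526) = 75.10 kΩ.

R2 ≈ 75.1 kΩ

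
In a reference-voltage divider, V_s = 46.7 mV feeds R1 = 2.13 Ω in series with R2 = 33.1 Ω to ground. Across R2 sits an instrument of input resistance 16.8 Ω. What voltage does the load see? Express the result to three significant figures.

The load sits in parallel with R2, giving an effective lower resistance R2' = R2·R_L/(R2+R_L) = 11.14 Ω.
Now apply the divider: V_out = 46.7 × 0.8395 = 39.21 mV.

V_out ≈ 39.2 mV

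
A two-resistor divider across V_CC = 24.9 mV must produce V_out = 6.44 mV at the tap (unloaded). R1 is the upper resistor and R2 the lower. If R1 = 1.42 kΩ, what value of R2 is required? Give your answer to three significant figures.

V_out/V_CC = R2/(R1+R2) = 0.2586.
Rearranging, R2 = R1·k/(1−k) = 1.42 × 0.3489 = 0.4954 kΩ.

R2 ≈ 0.495 kΩ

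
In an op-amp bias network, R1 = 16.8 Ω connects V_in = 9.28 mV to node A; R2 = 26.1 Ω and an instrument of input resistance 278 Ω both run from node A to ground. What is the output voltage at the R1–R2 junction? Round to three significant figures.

R2 ‖ R_L = (26.1 × 278)/(26.1 + 278) = 23.86 Ω.
Then V_out = V_in · R2'/(R1 + R2') = 9.28 × 23.86/40.66 = 5.446 mV.
(Unloaded it would be 5.65 mV; the load pulls it down.)

V_out ≈ 5.45 mV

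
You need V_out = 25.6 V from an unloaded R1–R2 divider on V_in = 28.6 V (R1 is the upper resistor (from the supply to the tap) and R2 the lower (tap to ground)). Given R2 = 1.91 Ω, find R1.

Required fraction k = V_out/V_in = 0.8951.
So R1 = R2 · (V_in/V_out − 1) = 1.91 × (28.6/25.6 − 1) = 1.91 × 0.1172 = 0.2238 Ω.

R1 ≈ 0.224 Ω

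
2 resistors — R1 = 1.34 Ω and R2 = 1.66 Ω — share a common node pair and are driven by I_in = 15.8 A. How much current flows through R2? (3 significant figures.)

With just two branches, the current splits inversely with resistance.
So I = 15.8 × 1.34/3.000 = 7.057 A.

I ≈ 7.06 A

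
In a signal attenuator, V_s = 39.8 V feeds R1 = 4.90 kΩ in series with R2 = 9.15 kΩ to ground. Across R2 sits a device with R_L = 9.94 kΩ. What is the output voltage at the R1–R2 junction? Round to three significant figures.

First combine the lower leg with the load: R2 ‖ R_L = 4.764 kΩ.
Voltage divider with the loaded lower leg: V_out = 39.8 × 4.764/(4.90 + 4.764) = 39.8 × 0.4930 = 19.62 V.

V_out ≈ 19.6 V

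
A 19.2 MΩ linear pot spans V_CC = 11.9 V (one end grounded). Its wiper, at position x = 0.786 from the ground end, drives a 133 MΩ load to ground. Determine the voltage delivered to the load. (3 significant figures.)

V_out ≈ 9.13 V

Lower segment x·R_p = 15.09 MΩ; upper segment (1−x)·R_p = 4.109 MΩ.
(x·R_p) ‖ R_L = 13.55 MΩ.
Then V_out = V_CC · 13.55/(4.109 + 13.55) = 9.132 V.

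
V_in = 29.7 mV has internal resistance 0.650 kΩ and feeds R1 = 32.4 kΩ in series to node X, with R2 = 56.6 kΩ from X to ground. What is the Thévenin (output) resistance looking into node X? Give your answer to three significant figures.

R1' = 0.650 + 32.4 = 33.05 kΩ (source resistance + R1).
Looking into X with the source shorted: R_th = R1'·R2/(R1'+R2) = 33.05 × 56.6/89.65 = 20.87 kΩ.

R_th ≈ 20.9 kΩ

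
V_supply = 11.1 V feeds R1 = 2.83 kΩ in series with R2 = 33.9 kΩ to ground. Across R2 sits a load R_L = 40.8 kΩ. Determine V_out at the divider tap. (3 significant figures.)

R2 ‖ R_L = (33.9 × 40.8)/(33.9 + 40.8) = 18.52 kΩ.
Now apply the divider: V_out = 11.1 × 0.8674 = 9.628 V.

V_out ≈ 9.63 V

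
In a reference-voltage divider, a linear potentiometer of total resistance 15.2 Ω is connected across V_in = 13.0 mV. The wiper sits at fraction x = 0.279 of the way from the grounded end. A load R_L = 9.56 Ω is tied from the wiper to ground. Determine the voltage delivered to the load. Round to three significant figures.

The pot divides into 10.96 Ω above the wiper and 4.241 Ω below.
Lower segment in parallel with the load: 4.241 ‖ 9.56 = 2.938 Ω.
Then V_out = V_in · 2.938/(10.96 + 2.938) = 2.748 mV.

V_out ≈ 2.75 mV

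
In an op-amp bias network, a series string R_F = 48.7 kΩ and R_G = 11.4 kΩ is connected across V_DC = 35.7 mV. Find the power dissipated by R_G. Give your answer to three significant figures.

P ≈ 4.02 nW

Series current I = V_DC/ΣR = 35.7/60.10 = 0.5940 µA.
P(R_G) = I²·R_G = (0.5940)² × 11.4 = 4.022 nW.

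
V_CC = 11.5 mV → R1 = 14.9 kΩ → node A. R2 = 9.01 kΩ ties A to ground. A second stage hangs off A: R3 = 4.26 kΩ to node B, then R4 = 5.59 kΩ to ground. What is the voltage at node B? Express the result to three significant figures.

V_B ≈ 1.57 mV

The second stage (R3 + R4 = 9.850 kΩ) loads node A in parallel with R2.
Effective lower resistance at A: R2 ‖ 9.850 = 4.706 kΩ.
First divider: V_A = V_CC · 4.706/(14.9 + 4.706) = 2.760 mV.
Then the unloaded second divider: V_B = V_A × R4/(R3+R4) = 2.760 × 0.5675 = 1.566 mV.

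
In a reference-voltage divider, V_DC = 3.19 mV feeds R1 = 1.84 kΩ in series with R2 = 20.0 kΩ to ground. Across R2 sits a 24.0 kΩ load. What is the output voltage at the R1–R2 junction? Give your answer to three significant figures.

R2 ‖ R_L = (20.0 × 24.0)/(20.0 + 24.0) = 10.91 kΩ.
Then V_out = V_DC · R2'/(R1 + R2') = 3.19 × 10.91/12.75 = 2.730 mV.
(Unloaded it would be 2.92 mV; the load pulls it down.)

V_out ≈ 2.73 mV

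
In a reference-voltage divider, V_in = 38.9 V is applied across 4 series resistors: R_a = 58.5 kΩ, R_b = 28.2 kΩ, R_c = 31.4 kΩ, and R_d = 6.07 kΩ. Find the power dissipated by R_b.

Series current I = V_in/ΣR = 38.9/124.2 = 0.3133 mA.
V(R_b) = I·R = 8.835 V; P = V·I = 8.835 × 0.3133 = 2.768 mW.

P ≈ 2.77 mW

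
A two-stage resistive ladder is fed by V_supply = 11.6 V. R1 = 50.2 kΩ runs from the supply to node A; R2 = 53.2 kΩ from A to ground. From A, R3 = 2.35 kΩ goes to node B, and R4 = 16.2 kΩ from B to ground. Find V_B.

V_B ≈ 2.18 V

Looking into the second stage from A: R3 + R4 = 18.55 kΩ appears in parallel with R2.
R2 ‖ (R3+R4) = 13.75 kΩ.
So V_A = 11.6 × 0.2151 = 2.495 V.
Stage 2 is unloaded, so V_B = V_A · R4/(R3+R4) = 2.495 × 16.2/18.55 = 2.179 V.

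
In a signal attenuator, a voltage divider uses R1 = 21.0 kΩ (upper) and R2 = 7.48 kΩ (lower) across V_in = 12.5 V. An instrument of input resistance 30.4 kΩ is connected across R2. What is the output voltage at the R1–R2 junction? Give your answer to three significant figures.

V_out ≈ 2.78 V

The load sits in parallel with R2, giving an effective lower resistance R2' = R2·R_L/(R2+R_L) = 6.003 kΩ.
Voltage divider with the loaded lower leg: V_out = 12.5 × 6.003/(21.0 + 6.003) = 12.5 × 0.2223 = 2.779 V.
(Unloaded it would be 3.28 V; the load pulls it down.)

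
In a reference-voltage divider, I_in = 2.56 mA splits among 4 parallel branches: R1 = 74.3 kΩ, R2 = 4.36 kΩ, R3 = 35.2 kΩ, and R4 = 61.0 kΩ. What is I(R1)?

I ≈ 0.120 mA

ΣG = 1/74.3 + 1/4.36 + 1/35.2 + 1/61.0 = 0.2876.
Current divider: I(R1) = I_in · G_k/ΣG = 2.56 × (0.01346/0.2876) = 2.56 × 0.04679 = 0.1198 mA.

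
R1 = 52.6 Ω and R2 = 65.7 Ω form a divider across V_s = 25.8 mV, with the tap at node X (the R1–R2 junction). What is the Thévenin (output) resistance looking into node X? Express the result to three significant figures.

Zeroing V_s shorts the top of R1 to ground, so R_th = R1 ‖ R2 = 29.21 Ω.

R_th ≈ 29.2 Ω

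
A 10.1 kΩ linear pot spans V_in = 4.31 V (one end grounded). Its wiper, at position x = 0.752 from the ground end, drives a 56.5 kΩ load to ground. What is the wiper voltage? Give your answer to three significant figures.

Lower segment x·R_p = 7.595 kΩ; upper segment (1−x)·R_p = 2.505 kΩ.
(x·R_p) ‖ R_L = 6.695 kΩ.
Loaded-divider output: V_out = 4.31 × 0.7277 = 3.137 V.

V_out ≈ 3.14 V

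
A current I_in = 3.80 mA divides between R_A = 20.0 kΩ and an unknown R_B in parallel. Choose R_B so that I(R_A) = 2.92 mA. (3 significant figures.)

R_B ≈ 66.4 kΩ

The fraction through R_A equals R_B/(R_A+R_B).
2.92/3.80 = R_B/(R_A + R_B) → R_B = R_A · (0.7684)/(1 − 0.7684) = 20.0 × 3.318 = 66.36 kΩ.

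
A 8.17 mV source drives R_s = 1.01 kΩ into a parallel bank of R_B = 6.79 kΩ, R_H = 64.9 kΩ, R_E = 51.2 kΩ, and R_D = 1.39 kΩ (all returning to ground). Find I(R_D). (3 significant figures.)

Parallel bank: R_p = 1/(1/6.79 + 1/64.9 + 1/51.2 + 1/1.39) = 1.109 kΩ.
V_A = 8.17 × 1.109/2.119 = 4.276 mV.
Branch current I = V_A/R_D = 4.276/1.39 = 3.076 µA.

I ≈ 3.08 µA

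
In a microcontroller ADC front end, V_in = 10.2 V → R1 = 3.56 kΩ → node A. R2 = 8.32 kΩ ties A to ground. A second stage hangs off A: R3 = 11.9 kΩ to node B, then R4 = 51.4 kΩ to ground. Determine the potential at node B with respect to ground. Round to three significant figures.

V_B ≈ 5.58 V

Node A sees R2 in parallel with the series input of stage 2, R3 + R4 = 63.30 kΩ.
R2 ‖ (R3+R4) = 7.353 kΩ.
First divider: V_A = V_in · 7.353/(3.56 + 7.353) = 6.873 V.
Stage 2 is unloaded, so V_B = V_A · R4/(R3+R4) = 6.873 × 51.4/63.30 = 5.581 V.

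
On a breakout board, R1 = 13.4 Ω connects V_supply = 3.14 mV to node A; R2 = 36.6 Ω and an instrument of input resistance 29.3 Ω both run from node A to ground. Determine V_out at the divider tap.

V_out ≈ 1.72 mV

The load sits in parallel with R2, giving an effective lower resistance R2' = R2·R_L/(R2+R_L) = 16.27 Ω.
Voltage divider with the loaded lower leg: V_out = 3.14 × 16.27/(13.4 + 16.27) = 3.14 × 0.5484 = 1.722 mV.
(Unloaded it would be 2.30 mV; the load pulls it down.)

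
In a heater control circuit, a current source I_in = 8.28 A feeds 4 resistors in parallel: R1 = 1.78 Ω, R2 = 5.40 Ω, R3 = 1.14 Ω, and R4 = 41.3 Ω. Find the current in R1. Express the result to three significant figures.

I ≈ 2.82 A

Total conductance ΣG = 1/1.78 + 1/5.40 + 1/1.14 + 1/41.3 = 1.648 (units of 1/Ω).
Current divider: I(R1) = I_in · G_k/ΣG = 8.28 × (0.5618/1.648) = 8.28 × 0.3408 = 2.822 A.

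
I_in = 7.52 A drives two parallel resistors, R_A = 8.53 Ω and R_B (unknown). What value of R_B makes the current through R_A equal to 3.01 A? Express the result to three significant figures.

R_B ≈ 5.69 Ω

Two-branch current divider: I_A = I_in · R_B/(R_A + R_B).
With f = 0.4003, R_B = R_A · f/(1−f) = 8.53 × 0.6674 = 5.693 Ω.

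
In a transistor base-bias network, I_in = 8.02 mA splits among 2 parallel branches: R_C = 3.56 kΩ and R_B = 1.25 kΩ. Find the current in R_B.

Two-branch current divider: I_k = I_in · R_other/(R_1 + R_2).
I(R_B) = 8.02 × 3.56/(3.56 + 1.25) = 8.02 × 0.7401 = 5.936 mA.

I ≈ 5.94 mA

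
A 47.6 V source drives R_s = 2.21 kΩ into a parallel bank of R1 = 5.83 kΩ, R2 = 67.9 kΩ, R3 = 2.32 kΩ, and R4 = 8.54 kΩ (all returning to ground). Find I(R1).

Combine the parallel branches: R_p = (1/5.83 + 1/67.9 + 1/2.32 + 1/8.54)⁻¹ = 1.362 kΩ.
Node voltage V_A = V_supply · R_p/(R_s + R_p) = 47.6 × 0.3812 = 18.15 V.
Branch current I = V_A/R1 = 18.15/5.83 = 3.113 mA.
(Check via current divider: I_total = 13.33 mA; share G_k/ΣG = 0.2336 → same result.)

I ≈ 3.11 mA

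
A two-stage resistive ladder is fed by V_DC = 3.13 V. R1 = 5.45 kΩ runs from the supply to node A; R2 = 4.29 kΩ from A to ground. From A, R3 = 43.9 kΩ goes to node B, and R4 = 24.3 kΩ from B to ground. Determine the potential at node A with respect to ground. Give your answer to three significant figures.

V_A ≈ 1.33 V

Node A sees R2 in parallel with the series input of stage 2, R3 + R4 = 68.20 kΩ.
R2 ‖ (R3+R4) = 4.036 kΩ.
V_A = 3.13 × 4.036/(5.45 + 4.036) = 1.332 V.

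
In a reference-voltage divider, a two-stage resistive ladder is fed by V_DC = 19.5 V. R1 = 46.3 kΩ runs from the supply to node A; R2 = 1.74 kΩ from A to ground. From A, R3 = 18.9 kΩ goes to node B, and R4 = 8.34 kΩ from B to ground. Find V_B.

V_B ≈ 0.204 V

Looking into the second stage from A: R3 + R4 = 27.24 kΩ appears in parallel with R2.
Effective lower resistance at A: R2 ‖ 27.24 = 1.636 kΩ.
First divider: V_A = V_DC · 1.636/(46.3 + 1.636) = 0.6653 V.
V_B = V_A × 0.3062 = 0.2037 V.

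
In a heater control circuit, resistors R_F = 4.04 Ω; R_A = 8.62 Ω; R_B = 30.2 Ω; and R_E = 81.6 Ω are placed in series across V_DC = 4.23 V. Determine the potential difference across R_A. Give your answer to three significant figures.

Series total: ΣR = 4.04 + 8.62 + 30.2 + 81.6 = 124.5 Ω.
V = V_DC · R/ΣR = 4.23 × 0.06926 = 0.2930 V.

V ≈ 0.293 V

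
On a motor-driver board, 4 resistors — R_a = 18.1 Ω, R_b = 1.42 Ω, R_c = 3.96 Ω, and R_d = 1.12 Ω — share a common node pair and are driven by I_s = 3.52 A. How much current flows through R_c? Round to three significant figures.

I ≈ 0.467 A

ΣG = 1/18.1 + 1/1.42 + 1/3.96 + 1/1.12 = 1.905.
Current divider: I(R_c) = I_s · G_k/ΣG = 3.52 × (0.2525/1.905) = 3.52 × 0.1326 = 0.4666 A.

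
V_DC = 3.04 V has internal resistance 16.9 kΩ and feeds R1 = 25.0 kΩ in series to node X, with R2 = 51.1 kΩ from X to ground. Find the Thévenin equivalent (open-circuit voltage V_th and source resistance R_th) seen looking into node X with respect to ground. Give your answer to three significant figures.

R1' = 16.9 + 25.0 = 41.90 kΩ (source resistance + R1).
Open-circuit (no load on X): V_th = V_DC · R2/(R1' + R2) = 3.04 × 51.1/(41.90 + 51.1) = 1.670 V.
With V_DC suppressed (replaced by a short), R_th = R1' ‖ R2 = (41.90 × 51.1)/(41.90 + 51.1) = 23.02 kΩ.

V_th ≈ 1.67 V, R_th ≈ 23.0 kΩ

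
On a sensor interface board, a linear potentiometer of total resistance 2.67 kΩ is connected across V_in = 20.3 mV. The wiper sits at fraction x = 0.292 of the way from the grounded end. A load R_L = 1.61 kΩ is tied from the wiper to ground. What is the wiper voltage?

Split the track: R_lower = x·R_p = 0.7796 kΩ, R_upper = (1−x)·R_p = 1.890 kΩ.
(x·R_p) ‖ R_L = 0.5253 kΩ.
Then V_out = V_in · 0.5253/(1.890 + 0.5253) = 4.414 mV.
(Unloaded: V_out = x·V_in = 5.93 mV.)

V_out ≈ 4.41 mV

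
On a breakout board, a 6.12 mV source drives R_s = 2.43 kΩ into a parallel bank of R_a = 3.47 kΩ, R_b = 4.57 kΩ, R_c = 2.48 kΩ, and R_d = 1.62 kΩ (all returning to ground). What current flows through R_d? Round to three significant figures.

Equivalent of the parallel group: R_p = 0.6547 kΩ.
Node voltage V_A = V_supply · R_p/(R_s + R_p) = 6.12 × 0.2122 = 1.299 mV.
Branch current I = V_A/R_d = 1.299/1.62 = 0.8018 µA.

I ≈ 0.802 µA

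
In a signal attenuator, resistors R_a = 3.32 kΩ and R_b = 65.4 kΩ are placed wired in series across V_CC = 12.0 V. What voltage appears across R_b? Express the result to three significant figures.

V ≈ 11.4 V

Series total: ΣR = 3.32 + 65.4 = 68.72 kΩ.
V = V_CC · R/ΣR = 12.0 × 0.9517 = 11.42 V.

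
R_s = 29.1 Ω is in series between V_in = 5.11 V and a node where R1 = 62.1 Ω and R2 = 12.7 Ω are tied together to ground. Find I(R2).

I ≈ 0.107 A

Parallel bank: R_p = 1/(1/62.1 + 1/12.7) = 10.54 Ω.
V_A by voltage divider: V_A = 5.11 × 10.54/(29.1 + 10.54) = 1.359 V.
I(R2) = V_A / R2 = 1.359/12.7 = 0.1070 A.
(Check via current divider: I_total = 0.1289 A; share G_k/ΣG = 0.8302 → same result.)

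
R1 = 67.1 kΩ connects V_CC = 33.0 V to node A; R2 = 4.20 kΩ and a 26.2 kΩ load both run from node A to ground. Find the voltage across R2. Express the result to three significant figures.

V_out ≈ 1.69 V

The load sits in parallel with R2, giving an effective lower resistance R2' = R2·R_L/(R2+R_L) = 3.620 kΩ.
Voltage divider with the loaded lower leg: V_out = 33.0 × 3.620/(67.1 + 3.620) = 33.0 × 0.05118 = 1.689 V.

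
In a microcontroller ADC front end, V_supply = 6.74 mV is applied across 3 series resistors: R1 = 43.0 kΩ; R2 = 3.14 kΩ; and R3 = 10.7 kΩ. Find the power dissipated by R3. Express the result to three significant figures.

Series current I = V_supply/ΣR = 6.74/56.84 = 0.1186 µA.
P = I²R = 0.01406 × 10.7 = 0.1505 nW.

P ≈ 0.150 nW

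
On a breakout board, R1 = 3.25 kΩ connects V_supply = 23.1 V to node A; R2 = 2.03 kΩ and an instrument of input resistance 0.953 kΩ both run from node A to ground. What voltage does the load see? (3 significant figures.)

R2 ‖ R_L = (2.03 × 0.953)/(2.03 + 0.953) = 0.6485 kΩ.
Voltage divider with the loaded lower leg: V_out = 23.1 × 0.6485/(3.25 + 0.6485) = 23.1 × 0.1664 = 3.843 V.

V_out ≈ 3.84 V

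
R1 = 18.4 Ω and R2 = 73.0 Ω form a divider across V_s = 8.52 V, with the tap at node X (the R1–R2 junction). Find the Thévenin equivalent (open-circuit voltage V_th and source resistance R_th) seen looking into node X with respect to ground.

V_th ≈ 6.80 V, R_th ≈ 14.7 Ω

V_th is the unloaded tap voltage: V_s · R2/(R1+R2) = 8.52 × 0.7987 = 6.805 V.
Looking into X with the source shorted: R_th = R1·R2/(R1+R2) = 18.40 × 73.0/91.40 = 14.70 Ω.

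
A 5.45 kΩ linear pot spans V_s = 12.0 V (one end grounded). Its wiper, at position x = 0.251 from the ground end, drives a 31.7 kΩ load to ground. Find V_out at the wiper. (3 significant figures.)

The pot divides into 4.082 kΩ above the wiper and 1.368 kΩ below.
(x·R_p) ‖ R_L = 1.311 kΩ.
Loaded-divider output: V_out = 12.0 × 0.2431 = 2.918 V.

V_out ≈ 2.92 V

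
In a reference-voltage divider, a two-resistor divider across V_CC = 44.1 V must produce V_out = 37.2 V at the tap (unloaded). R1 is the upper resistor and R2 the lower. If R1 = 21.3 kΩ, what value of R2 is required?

R2 ≈ 115 kΩ

Required fraction k = V_out/V_CC = 0.8435.
R2 = R1 · 0.8435/(1 − 0.8435) = 114.8 kΩ.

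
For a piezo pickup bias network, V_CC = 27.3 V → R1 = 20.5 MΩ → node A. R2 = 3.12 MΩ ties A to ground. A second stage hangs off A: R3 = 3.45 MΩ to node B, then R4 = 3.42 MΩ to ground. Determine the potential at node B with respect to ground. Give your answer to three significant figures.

Node A sees R2 in parallel with the series input of stage 2, R3 + R4 = 6.870 MΩ.
Effective lower resistance at A: R2 ‖ 6.870 = 2.146 MΩ.
V_A = 27.3 × 2.146/(20.5 + 2.146) = 2.587 V.
Then the unloaded second divider: V_B = V_A × R4/(R3+R4) = 2.587 × 0.4978 = 1.288 V.

V_B ≈ 1.29 V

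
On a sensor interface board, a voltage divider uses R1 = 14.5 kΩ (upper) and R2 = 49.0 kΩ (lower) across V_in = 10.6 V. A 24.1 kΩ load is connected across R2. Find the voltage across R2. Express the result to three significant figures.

The load sits in parallel with R2, giving an effective lower resistance R2' = R2·R_L/(R2+R_L) = 16.15 kΩ.
Now apply the divider: V_out = 10.6 × 0.5270 = 5.586 V.

V_out ≈ 5.59 V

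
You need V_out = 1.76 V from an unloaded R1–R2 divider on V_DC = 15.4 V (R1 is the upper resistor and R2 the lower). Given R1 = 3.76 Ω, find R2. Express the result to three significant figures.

Required fraction k = V_out/V_DC = 0.1143.
R2 = R1 · 0.1143/(1 − 0.1143) = 0.4852 Ω.

R2 ≈ 0.485 Ω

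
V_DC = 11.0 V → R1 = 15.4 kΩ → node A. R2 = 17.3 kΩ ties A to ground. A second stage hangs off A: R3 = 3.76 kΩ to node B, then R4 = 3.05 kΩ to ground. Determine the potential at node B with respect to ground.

Node A sees R2 in parallel with the series input of stage 2, R3 + R4 = 6.810 kΩ.
Effective lower resistance at A: R2 ‖ 6.810 = 4.886 kΩ.
So V_A = 11.0 × 0.2409 = 2.650 V.
Then the unloaded second divider: V_B = V_A × R4/(R3+R4) = 2.650 × 0.4479 = 1.187 V.

V_B ≈ 1.19 V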